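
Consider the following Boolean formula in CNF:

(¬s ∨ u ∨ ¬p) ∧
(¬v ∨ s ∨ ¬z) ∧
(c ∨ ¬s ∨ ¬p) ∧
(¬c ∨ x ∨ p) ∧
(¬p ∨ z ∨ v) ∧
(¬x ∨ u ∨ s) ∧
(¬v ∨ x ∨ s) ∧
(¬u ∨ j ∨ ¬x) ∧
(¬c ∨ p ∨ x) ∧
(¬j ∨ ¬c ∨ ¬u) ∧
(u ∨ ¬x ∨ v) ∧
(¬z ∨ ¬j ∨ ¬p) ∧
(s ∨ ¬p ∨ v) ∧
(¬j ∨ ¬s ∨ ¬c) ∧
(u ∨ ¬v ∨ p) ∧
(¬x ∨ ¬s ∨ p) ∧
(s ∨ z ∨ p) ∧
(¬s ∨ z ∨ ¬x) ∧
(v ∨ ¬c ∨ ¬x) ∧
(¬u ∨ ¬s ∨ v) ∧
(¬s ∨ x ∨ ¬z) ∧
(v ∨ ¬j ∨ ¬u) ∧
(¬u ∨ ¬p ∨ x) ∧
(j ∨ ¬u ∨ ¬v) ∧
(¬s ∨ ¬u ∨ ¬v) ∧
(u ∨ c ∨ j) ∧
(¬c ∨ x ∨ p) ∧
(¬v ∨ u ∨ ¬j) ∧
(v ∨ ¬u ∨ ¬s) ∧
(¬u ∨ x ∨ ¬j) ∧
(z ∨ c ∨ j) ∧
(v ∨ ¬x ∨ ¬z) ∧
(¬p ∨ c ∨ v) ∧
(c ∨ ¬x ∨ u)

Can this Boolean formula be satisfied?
Yes

Yes, the formula is satisfiable.

One satisfying assignment is: u=True, c=False, p=False, z=True, s=False, v=False, x=False, j=False

Verification: With this assignment, all 34 clauses evaluate to true.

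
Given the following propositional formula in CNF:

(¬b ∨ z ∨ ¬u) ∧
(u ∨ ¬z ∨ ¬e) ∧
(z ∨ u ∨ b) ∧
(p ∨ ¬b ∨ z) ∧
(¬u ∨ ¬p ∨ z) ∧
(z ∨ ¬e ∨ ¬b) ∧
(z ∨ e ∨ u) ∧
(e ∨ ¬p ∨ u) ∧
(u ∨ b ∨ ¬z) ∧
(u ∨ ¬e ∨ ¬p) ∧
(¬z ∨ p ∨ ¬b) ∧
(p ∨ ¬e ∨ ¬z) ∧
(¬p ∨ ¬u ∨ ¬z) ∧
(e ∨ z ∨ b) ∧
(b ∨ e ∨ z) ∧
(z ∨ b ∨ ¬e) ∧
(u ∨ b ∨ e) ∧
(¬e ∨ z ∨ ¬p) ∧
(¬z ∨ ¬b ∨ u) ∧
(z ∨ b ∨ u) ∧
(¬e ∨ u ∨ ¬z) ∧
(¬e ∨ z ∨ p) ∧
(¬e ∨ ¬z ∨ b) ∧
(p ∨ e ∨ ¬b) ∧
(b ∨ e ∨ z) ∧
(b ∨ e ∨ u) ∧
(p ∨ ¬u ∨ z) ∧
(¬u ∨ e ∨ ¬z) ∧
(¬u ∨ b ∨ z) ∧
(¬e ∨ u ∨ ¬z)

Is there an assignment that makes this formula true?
No

No, the formula is not satisfiable.

No assignment of truth values to the variables can make all 30 clauses true simultaneously.

The formula is UNSAT (unsatisfiable).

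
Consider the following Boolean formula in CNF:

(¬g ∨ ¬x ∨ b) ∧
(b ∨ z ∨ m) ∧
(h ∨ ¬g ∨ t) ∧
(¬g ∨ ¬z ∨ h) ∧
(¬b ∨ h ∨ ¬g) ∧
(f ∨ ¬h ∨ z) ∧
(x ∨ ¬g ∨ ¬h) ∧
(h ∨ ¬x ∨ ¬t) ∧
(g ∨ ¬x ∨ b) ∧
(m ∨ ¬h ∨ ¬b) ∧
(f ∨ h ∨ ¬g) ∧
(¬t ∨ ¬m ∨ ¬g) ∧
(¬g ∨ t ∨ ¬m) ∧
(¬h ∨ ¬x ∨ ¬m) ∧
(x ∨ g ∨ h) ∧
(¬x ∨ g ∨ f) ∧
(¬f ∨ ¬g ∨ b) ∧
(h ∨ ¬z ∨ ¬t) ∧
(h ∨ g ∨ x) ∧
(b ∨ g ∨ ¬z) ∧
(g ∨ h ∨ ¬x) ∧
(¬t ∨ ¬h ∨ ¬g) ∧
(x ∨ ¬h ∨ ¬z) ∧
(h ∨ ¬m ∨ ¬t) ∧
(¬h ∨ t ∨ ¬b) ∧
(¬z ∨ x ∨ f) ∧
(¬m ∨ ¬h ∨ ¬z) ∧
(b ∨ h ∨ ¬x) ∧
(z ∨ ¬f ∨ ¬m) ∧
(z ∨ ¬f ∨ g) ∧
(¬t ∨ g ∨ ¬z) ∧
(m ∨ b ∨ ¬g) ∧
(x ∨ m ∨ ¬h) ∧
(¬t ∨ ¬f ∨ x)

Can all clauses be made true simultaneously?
No

No, the formula is not satisfiable.

No assignment of truth values to the variables can make all 34 clauses true simultaneously.

The formula is UNSAT (unsatisfiable).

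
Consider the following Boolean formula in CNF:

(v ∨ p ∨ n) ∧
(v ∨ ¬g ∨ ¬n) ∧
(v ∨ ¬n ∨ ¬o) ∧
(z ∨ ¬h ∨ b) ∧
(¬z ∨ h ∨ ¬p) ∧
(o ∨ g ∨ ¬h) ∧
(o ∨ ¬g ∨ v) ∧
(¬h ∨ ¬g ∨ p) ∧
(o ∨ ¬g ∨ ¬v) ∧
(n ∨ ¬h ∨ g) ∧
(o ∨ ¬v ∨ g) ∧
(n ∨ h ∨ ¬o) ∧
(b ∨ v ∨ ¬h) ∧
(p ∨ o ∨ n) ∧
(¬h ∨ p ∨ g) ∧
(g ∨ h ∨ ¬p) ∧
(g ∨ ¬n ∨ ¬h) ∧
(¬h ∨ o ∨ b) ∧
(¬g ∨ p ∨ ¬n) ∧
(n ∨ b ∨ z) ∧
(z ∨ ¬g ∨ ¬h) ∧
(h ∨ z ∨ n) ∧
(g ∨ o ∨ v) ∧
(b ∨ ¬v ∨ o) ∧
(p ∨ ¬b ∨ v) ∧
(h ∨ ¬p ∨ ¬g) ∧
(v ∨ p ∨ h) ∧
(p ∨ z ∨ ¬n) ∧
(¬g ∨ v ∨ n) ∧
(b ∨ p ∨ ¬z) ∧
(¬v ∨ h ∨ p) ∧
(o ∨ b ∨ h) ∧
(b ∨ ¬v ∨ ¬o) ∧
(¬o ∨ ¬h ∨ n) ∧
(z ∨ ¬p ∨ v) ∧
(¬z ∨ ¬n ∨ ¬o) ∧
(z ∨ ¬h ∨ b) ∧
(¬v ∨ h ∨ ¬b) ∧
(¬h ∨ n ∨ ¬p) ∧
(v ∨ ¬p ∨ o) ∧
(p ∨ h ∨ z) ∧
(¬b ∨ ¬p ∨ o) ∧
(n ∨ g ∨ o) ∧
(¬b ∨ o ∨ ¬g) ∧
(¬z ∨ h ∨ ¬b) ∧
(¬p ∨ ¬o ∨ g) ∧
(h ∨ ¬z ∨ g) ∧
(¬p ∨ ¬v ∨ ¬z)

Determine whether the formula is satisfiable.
No

No, the formula is not satisfiable.

No assignment of truth values to the variables can make all 48 clauses true simultaneously.

The formula is UNSAT (unsatisfiable).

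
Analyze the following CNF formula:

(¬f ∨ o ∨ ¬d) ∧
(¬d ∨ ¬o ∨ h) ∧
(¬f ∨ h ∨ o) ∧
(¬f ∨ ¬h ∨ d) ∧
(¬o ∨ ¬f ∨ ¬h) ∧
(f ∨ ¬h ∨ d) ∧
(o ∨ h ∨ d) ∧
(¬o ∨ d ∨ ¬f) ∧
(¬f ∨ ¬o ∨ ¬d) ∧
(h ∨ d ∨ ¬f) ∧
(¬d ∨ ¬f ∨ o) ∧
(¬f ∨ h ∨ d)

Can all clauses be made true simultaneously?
Yes

Yes, the formula is satisfiable.

One satisfying assignment is: h=False, d=False, f=False, o=True

Verification: With this assignment, all 12 clauses evaluate to true.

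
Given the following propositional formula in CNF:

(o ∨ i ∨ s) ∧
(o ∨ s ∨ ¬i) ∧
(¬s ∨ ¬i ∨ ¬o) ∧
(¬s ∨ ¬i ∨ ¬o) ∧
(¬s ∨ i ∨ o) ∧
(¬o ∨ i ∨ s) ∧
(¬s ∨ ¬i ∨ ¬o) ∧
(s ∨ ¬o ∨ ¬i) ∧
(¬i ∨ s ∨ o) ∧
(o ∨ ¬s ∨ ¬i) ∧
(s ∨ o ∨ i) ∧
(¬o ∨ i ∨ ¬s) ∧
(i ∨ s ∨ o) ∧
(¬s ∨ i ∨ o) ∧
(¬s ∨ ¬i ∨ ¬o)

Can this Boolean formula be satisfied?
No

No, the formula is not satisfiable.

No assignment of truth values to the variables can make all 15 clauses true simultaneously.

The formula is UNSAT (unsatisfiable).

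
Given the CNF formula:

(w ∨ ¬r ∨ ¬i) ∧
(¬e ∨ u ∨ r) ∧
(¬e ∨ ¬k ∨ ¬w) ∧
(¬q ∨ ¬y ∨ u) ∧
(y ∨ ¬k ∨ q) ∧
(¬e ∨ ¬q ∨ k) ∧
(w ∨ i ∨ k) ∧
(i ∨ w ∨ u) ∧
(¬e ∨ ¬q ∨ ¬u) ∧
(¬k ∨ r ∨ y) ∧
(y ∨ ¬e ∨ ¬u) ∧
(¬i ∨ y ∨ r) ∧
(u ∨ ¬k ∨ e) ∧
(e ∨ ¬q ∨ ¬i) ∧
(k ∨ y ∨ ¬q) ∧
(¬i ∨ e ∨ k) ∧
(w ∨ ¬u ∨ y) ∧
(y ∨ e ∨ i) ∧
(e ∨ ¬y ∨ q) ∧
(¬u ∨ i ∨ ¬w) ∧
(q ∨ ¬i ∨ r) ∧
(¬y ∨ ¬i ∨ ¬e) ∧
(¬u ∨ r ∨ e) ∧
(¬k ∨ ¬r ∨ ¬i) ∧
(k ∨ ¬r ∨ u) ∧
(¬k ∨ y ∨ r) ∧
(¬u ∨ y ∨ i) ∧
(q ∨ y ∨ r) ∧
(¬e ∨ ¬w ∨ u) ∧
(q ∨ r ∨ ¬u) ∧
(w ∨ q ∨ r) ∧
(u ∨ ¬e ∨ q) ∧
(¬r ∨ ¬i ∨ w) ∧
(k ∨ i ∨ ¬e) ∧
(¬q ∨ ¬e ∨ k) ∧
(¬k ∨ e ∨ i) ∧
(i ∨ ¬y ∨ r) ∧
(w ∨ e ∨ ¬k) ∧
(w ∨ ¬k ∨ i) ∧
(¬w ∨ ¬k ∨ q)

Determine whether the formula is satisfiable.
No

No, the formula is not satisfiable.

No assignment of truth values to the variables can make all 40 clauses true simultaneously.

The formula is UNSAT (unsatisfiable).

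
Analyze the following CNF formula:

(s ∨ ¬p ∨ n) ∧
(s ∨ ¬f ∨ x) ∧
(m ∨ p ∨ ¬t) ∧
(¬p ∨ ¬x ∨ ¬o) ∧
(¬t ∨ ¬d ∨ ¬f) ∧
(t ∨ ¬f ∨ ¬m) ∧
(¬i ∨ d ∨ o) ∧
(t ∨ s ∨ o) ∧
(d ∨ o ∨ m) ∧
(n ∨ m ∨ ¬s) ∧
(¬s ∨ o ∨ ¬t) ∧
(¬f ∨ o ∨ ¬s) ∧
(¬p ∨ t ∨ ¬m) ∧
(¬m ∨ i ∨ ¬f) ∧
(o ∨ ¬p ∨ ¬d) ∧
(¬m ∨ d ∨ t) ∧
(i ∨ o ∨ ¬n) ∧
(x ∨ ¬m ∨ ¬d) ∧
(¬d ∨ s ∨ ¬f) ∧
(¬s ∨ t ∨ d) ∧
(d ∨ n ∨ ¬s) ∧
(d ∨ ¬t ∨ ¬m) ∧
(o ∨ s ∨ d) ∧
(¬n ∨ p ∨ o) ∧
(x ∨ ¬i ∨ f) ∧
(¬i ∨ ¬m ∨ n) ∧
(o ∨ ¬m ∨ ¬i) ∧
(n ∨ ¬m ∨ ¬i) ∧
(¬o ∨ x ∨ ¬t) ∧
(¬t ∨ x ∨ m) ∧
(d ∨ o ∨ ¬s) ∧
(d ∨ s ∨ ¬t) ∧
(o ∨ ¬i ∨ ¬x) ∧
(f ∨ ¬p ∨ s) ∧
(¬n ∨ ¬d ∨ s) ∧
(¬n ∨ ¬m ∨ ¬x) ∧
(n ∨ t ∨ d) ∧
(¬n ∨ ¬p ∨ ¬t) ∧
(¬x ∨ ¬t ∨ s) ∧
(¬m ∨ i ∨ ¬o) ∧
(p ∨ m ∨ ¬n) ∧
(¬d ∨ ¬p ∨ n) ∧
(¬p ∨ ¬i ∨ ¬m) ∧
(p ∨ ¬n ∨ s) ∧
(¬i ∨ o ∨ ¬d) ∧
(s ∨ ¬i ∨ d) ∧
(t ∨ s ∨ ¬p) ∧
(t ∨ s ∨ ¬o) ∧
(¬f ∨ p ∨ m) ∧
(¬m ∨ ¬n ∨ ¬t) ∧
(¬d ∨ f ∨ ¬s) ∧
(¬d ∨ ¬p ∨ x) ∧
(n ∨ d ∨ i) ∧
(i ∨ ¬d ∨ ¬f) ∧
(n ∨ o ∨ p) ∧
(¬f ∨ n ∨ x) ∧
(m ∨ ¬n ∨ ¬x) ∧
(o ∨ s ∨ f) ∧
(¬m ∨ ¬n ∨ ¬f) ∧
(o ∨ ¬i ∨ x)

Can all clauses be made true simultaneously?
No

No, the formula is not satisfiable.

No assignment of truth values to the variables can make all 60 clauses true simultaneously.

The formula is UNSAT (unsatisfiable).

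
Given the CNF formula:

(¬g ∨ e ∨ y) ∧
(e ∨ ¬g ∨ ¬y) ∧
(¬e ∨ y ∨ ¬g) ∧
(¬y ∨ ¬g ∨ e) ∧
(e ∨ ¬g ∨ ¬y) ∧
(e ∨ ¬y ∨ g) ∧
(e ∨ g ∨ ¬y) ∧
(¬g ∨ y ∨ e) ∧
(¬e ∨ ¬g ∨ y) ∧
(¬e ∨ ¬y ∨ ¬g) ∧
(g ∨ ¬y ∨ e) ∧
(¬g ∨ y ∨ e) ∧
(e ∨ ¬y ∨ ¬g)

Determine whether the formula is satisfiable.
Yes

Yes, the formula is satisfiable.

One satisfying assignment is: y=False, e=False, g=False

Verification: With this assignment, all 13 clauses evaluate to true.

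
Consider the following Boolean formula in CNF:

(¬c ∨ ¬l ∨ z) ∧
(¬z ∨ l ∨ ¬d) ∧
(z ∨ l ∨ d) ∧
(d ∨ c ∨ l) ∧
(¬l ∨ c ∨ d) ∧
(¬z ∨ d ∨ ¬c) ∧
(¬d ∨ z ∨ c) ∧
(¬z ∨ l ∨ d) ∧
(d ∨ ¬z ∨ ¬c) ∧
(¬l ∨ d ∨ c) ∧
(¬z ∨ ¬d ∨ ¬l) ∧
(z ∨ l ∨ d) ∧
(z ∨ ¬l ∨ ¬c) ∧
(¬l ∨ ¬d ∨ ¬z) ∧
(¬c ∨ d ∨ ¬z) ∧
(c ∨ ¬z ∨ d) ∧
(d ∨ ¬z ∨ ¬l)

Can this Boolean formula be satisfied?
Yes

Yes, the formula is satisfiable.

One satisfying assignment is: d=True, l=False, c=True, z=False

Verification: With this assignment, all 17 clauses evaluate to true.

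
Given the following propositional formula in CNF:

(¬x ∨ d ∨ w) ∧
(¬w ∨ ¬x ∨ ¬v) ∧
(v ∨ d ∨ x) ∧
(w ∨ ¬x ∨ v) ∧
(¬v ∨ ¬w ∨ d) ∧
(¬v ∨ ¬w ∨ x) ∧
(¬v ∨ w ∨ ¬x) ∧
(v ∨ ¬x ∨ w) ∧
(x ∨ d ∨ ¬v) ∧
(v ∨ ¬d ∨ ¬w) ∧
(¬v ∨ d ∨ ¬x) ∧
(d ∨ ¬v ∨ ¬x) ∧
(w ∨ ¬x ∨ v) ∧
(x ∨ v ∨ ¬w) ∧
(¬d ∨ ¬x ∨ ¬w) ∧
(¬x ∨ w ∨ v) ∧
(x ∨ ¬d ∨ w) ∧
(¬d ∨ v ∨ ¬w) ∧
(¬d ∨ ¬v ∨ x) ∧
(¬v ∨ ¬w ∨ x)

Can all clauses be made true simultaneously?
Yes

Yes, the formula is satisfiable.

One satisfying assignment is: x=True, w=True, v=False, d=False

Verification: With this assignment, all 20 clauses evaluate to true.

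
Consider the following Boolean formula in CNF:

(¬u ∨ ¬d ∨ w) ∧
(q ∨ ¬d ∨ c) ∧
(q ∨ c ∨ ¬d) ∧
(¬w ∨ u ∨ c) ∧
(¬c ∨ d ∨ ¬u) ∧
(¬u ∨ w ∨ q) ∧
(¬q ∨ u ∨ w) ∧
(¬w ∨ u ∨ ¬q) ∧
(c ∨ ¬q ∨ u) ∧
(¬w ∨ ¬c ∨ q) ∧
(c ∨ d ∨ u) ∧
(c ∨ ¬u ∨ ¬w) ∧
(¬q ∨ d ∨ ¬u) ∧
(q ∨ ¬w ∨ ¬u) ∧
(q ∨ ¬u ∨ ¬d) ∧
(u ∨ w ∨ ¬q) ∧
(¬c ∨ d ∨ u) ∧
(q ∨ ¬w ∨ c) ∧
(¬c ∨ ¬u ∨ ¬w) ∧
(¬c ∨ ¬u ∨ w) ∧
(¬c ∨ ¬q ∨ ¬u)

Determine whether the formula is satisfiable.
Yes

Yes, the formula is satisfiable.

One satisfying assignment is: w=False, q=False, d=True, c=True, u=False

Verification: With this assignment, all 21 clauses evaluate to true.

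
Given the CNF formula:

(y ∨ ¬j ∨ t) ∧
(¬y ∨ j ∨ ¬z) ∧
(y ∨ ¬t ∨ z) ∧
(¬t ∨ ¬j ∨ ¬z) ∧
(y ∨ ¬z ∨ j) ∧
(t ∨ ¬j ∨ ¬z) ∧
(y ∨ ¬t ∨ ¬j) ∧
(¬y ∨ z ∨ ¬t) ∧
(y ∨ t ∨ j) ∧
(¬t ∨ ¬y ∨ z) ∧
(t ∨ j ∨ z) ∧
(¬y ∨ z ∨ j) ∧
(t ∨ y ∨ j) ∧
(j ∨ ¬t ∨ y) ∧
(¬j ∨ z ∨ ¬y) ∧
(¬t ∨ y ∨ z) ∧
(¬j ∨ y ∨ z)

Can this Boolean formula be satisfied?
No

No, the formula is not satisfiable.

No assignment of truth values to the variables can make all 17 clauses true simultaneously.

The formula is UNSAT (unsatisfiable).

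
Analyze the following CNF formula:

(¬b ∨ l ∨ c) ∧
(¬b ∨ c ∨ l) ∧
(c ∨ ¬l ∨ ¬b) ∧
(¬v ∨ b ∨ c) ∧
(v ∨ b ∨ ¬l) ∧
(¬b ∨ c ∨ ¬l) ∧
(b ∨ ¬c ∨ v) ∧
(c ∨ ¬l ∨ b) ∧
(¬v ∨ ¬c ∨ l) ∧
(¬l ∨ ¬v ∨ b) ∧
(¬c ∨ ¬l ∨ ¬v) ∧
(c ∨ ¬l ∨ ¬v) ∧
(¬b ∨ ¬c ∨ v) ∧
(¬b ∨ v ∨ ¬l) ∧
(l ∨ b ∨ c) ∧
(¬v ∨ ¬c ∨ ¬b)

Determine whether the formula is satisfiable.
No

No, the formula is not satisfiable.

No assignment of truth values to the variables can make all 16 clauses true simultaneously.

The formula is UNSAT (unsatisfiable).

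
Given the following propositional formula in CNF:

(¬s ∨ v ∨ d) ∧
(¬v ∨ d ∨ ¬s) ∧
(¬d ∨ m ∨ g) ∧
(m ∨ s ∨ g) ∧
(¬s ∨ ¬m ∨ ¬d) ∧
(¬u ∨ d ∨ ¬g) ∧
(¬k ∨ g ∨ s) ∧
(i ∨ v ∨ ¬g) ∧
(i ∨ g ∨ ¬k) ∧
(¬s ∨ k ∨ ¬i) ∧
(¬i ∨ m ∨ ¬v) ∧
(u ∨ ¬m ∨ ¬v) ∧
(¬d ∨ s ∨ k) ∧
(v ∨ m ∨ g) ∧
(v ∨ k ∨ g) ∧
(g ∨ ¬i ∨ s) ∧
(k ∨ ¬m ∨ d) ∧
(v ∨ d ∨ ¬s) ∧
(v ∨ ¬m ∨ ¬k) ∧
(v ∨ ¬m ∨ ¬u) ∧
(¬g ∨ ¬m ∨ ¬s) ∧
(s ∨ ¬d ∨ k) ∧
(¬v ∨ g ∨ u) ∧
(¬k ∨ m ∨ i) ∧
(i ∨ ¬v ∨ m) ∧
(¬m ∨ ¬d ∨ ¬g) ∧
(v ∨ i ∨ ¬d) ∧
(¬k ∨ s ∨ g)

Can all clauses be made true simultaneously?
Yes

Yes, the formula is satisfiable.

One satisfying assignment is: d=False, v=False, g=True, m=False, k=False, i=True, u=False, s=False

Verification: With this assignment, all 28 clauses evaluate to true.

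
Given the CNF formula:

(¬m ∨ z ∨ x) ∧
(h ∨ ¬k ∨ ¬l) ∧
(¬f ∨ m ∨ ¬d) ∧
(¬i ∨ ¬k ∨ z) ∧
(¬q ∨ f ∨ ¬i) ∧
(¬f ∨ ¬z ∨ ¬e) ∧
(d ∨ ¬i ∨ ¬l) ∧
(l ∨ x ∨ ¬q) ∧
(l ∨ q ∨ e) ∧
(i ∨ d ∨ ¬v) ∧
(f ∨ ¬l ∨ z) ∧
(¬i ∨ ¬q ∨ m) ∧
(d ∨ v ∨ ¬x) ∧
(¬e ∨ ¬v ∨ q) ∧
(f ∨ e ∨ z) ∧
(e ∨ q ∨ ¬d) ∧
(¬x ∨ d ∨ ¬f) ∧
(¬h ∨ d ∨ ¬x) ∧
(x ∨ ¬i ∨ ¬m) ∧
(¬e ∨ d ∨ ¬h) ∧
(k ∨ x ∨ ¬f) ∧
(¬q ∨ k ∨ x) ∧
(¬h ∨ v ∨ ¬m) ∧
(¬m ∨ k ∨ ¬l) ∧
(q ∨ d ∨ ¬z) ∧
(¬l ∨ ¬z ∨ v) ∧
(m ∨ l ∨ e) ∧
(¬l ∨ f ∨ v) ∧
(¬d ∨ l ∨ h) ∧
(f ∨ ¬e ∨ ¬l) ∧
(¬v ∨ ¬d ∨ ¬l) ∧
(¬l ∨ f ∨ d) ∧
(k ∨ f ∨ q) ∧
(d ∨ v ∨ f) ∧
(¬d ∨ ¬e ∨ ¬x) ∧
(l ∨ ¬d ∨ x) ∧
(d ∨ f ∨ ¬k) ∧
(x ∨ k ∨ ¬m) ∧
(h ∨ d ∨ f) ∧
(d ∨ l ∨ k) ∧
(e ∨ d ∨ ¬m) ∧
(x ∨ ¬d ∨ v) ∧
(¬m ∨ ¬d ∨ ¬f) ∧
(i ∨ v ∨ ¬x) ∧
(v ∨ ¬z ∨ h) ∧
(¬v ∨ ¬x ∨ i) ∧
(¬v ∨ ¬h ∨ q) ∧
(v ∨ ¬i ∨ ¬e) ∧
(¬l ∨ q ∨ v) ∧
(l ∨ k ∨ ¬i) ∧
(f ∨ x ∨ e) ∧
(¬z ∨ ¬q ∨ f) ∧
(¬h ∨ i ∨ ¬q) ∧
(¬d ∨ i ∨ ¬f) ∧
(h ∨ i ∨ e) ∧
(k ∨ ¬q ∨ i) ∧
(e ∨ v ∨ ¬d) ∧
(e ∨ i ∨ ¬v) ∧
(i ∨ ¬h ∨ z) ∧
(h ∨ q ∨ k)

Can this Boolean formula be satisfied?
Yes

Yes, the formula is satisfiable.

One satisfying assignment is: m=False, k=True, x=False, e=True, l=False, i=False, f=True, v=False, d=False, h=False, z=False, q=False

Verification: With this assignment, all 60 clauses evaluate to true.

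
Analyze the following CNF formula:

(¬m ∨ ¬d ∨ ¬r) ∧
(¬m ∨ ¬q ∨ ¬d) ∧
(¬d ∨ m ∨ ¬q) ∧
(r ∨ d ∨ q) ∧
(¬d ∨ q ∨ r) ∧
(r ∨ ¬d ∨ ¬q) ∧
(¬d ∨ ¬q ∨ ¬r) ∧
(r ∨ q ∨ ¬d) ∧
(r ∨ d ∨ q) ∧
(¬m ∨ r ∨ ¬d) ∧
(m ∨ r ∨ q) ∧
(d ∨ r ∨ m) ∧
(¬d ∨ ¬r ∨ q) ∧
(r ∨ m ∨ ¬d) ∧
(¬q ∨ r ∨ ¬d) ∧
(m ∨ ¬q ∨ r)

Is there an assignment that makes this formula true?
Yes

Yes, the formula is satisfiable.

One satisfying assignment is: q=False, d=False, m=False, r=True

Verification: With this assignment, all 16 clauses evaluate to true.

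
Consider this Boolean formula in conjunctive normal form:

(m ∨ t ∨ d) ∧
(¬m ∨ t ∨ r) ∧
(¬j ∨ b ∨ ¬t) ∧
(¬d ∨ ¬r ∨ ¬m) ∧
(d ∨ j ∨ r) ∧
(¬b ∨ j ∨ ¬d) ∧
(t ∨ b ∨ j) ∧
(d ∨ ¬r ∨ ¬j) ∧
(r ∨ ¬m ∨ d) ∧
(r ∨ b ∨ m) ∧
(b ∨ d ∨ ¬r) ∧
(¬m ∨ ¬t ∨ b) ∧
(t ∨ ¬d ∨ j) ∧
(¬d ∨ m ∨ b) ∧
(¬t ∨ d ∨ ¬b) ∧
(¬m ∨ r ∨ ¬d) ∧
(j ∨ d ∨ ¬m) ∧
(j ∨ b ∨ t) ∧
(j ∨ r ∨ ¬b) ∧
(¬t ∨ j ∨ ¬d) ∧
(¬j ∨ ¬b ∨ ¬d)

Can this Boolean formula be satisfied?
No

No, the formula is not satisfiable.

No assignment of truth values to the variables can make all 21 clauses true simultaneously.

The formula is UNSAT (unsatisfiable).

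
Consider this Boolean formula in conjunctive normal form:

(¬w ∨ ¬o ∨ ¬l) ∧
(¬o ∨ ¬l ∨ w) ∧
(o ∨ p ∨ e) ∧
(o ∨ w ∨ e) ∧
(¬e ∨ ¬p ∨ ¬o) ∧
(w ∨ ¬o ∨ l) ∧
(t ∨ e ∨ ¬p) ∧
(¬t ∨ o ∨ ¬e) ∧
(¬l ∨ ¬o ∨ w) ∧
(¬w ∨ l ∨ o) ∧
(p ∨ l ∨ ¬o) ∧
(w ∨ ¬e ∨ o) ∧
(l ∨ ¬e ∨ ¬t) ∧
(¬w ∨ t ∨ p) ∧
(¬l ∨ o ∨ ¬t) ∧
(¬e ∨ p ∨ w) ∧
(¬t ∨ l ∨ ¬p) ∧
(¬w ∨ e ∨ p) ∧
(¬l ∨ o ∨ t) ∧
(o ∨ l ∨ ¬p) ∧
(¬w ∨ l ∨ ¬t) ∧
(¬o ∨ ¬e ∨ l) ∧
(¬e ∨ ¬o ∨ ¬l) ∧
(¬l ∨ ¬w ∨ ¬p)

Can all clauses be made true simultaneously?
No

No, the formula is not satisfiable.

No assignment of truth values to the variables can make all 24 clauses true simultaneously.

The formula is UNSAT (unsatisfiable).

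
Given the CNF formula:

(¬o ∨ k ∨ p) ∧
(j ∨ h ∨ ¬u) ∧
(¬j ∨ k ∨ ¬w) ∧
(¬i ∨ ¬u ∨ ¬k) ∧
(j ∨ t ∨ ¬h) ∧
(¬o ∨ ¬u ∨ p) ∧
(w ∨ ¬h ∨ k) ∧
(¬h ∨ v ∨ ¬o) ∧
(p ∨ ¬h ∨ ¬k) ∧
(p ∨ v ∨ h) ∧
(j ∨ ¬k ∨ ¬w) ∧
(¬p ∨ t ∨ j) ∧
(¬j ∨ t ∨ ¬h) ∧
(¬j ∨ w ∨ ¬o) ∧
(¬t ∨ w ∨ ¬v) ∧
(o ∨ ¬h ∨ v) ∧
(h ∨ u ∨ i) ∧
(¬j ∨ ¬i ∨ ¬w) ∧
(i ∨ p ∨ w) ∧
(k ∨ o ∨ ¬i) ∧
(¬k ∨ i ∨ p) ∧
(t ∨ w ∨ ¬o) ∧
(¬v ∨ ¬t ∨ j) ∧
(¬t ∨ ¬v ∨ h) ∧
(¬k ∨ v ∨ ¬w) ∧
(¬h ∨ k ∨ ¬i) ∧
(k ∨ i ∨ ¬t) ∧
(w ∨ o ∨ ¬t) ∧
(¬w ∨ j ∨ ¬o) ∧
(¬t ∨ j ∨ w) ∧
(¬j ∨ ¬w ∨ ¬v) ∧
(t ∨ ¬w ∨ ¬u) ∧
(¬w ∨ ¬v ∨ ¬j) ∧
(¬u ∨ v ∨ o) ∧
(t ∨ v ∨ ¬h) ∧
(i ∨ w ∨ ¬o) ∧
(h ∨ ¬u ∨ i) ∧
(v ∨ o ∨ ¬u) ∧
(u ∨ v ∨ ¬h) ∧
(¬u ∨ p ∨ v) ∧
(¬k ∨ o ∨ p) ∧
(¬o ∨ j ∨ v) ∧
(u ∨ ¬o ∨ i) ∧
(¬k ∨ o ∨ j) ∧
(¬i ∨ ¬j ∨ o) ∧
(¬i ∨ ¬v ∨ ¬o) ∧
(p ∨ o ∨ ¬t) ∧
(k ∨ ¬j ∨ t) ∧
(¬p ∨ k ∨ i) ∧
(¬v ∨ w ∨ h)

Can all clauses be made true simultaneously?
No

No, the formula is not satisfiable.

No assignment of truth values to the variables can make all 50 clauses true simultaneously.

The formula is UNSAT (unsatisfiable).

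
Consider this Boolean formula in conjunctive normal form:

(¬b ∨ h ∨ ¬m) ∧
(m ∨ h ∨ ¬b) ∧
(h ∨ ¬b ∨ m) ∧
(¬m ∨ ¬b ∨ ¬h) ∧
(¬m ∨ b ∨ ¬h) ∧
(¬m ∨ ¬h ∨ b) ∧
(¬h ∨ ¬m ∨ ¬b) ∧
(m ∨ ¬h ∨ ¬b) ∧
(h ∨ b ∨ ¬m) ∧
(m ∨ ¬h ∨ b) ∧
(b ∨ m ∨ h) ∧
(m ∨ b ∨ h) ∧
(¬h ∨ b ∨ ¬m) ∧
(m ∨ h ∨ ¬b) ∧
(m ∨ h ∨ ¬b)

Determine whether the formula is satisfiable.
No

No, the formula is not satisfiable.

No assignment of truth values to the variables can make all 15 clauses true simultaneously.

The formula is UNSAT (unsatisfiable).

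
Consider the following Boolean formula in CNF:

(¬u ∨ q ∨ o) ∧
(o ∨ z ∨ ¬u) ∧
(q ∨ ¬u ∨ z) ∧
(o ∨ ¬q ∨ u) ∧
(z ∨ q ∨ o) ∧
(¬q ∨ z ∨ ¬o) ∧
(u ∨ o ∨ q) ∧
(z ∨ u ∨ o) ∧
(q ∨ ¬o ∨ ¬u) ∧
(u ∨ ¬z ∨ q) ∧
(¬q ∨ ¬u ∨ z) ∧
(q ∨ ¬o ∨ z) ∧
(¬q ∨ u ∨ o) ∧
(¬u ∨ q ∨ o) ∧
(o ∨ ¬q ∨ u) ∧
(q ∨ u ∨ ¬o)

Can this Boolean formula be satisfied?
Yes

Yes, the formula is satisfiable.

One satisfying assignment is: q=True, u=False, o=True, z=True

Verification: With this assignment, all 16 clauses evaluate to true.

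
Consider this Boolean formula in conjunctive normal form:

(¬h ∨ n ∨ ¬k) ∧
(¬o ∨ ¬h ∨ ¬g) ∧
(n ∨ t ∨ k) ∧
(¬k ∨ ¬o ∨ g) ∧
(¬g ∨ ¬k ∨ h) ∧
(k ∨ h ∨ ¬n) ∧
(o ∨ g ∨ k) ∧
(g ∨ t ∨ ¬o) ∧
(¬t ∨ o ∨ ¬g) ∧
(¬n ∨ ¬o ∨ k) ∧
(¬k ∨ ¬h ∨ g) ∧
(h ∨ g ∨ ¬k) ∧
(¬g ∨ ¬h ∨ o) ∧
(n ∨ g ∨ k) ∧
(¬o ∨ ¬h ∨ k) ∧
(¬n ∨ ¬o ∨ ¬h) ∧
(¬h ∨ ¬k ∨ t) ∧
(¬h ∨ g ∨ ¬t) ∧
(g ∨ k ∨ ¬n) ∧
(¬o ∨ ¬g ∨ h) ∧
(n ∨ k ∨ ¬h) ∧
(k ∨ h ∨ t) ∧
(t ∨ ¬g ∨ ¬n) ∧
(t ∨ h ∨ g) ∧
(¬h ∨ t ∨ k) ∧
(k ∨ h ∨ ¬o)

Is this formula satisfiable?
No

No, the formula is not satisfiable.

No assignment of truth values to the variables can make all 26 clauses true simultaneously.

The formula is UNSAT (unsatisfiable).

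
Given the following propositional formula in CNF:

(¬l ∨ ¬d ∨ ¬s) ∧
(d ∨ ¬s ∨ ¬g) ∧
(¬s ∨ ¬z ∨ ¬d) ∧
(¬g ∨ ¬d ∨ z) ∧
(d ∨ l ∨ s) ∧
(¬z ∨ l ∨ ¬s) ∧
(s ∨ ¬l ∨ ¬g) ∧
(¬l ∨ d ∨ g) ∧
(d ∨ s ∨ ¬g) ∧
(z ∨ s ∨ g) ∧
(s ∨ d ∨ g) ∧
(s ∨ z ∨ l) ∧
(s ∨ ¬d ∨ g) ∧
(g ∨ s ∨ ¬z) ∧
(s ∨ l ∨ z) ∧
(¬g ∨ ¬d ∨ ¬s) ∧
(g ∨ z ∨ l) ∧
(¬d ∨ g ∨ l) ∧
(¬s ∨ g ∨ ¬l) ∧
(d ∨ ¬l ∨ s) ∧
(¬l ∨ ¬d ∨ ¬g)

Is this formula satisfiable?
Yes

Yes, the formula is satisfiable.

One satisfying assignment is: d=True, l=False, g=True, z=True, s=False

Verification: With this assignment, all 21 clauses evaluate to true.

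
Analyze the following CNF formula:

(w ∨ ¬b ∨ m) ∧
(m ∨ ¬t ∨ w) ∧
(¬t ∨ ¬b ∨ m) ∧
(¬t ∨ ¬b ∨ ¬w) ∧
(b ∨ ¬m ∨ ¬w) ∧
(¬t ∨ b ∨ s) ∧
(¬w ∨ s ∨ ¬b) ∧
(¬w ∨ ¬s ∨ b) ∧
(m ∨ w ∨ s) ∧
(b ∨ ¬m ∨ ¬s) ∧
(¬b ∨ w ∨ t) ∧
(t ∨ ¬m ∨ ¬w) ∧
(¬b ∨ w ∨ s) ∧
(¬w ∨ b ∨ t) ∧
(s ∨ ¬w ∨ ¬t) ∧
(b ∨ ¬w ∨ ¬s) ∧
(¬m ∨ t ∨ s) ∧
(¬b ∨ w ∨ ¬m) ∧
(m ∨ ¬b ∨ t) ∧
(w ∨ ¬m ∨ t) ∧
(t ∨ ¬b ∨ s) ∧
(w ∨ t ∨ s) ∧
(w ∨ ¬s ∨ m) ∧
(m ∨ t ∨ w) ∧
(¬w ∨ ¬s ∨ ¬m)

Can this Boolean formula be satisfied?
No

No, the formula is not satisfiable.

No assignment of truth values to the variables can make all 25 clauses true simultaneously.

The formula is UNSAT (unsatisfiable).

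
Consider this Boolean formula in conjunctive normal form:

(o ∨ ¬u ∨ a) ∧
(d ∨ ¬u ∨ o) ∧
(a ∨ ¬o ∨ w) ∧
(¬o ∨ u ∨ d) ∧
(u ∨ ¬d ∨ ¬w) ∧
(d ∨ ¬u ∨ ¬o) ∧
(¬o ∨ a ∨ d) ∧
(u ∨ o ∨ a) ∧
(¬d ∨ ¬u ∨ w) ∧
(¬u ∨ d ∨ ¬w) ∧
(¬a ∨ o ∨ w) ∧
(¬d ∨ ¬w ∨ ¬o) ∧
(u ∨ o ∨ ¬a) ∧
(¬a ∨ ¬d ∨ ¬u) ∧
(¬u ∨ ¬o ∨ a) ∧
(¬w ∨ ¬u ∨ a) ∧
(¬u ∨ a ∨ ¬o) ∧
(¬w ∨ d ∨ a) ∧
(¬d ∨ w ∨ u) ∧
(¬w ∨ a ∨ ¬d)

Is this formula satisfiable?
No

No, the formula is not satisfiable.

No assignment of truth values to the variables can make all 20 clauses true simultaneously.

The formula is UNSAT (unsatisfiable).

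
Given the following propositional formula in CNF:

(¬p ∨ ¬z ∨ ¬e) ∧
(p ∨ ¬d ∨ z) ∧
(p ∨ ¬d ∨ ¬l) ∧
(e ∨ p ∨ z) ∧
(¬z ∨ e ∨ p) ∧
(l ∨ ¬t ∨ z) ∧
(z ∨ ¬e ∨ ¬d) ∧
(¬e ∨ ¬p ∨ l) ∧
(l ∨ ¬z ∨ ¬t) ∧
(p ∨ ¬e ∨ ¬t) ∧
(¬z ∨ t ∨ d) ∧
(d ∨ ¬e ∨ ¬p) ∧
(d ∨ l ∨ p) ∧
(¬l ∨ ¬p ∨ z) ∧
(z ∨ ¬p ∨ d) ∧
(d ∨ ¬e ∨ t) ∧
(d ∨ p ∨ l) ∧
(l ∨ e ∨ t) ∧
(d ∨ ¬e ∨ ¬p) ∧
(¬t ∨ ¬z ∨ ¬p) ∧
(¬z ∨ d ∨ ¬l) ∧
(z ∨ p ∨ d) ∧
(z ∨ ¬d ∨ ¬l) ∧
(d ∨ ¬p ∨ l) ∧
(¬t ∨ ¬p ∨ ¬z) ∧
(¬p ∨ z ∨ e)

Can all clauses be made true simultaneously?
Yes

Yes, the formula is satisfiable.

One satisfying assignment is: d=True, l=False, t=False, p=False, e=True, z=True

Verification: With this assignment, all 26 clauses evaluate to true.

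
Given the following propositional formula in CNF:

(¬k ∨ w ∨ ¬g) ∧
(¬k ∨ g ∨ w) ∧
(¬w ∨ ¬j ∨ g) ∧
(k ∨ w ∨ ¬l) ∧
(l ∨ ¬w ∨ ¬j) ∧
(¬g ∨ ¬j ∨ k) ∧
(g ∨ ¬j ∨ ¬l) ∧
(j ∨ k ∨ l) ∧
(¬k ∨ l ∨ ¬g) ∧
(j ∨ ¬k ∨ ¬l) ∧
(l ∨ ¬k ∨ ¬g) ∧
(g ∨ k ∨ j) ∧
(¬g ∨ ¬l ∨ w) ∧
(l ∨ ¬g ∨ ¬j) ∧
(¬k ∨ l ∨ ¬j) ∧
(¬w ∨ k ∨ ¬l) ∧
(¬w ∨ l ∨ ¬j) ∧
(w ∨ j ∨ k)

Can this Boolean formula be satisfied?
Yes

Yes, the formula is satisfiable.

One satisfying assignment is: j=True, k=False, g=False, l=False, w=False

Verification: With this assignment, all 18 clauses evaluate to true.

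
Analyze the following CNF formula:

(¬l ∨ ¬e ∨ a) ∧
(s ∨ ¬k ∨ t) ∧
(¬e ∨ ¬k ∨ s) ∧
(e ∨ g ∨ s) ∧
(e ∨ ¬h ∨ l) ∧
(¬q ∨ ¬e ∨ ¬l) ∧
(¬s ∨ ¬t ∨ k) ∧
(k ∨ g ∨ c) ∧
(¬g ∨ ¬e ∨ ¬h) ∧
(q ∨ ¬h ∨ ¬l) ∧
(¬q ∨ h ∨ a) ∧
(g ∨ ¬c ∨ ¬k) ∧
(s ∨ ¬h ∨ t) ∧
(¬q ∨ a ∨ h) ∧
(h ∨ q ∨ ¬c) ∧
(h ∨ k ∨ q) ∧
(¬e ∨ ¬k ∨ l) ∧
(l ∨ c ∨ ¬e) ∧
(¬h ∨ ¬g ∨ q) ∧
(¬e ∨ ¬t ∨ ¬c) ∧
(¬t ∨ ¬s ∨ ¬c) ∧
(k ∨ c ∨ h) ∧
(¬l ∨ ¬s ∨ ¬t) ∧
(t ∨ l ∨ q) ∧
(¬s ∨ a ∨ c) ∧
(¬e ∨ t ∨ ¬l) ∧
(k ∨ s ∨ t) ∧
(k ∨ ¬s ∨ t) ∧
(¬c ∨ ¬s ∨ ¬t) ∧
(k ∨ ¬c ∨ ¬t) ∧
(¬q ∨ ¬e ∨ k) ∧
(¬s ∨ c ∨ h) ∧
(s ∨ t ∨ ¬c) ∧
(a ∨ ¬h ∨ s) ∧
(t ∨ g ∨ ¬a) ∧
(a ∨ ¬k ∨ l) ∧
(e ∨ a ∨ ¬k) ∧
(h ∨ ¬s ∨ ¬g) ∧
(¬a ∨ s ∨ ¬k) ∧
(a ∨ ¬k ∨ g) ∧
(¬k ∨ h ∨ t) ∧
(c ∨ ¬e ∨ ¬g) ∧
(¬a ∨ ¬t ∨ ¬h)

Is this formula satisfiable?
Yes

Yes, the formula is satisfiable.

One satisfying assignment is: k=True, q=True, g=True, s=True, t=False, a=True, c=False, e=False, l=True, h=True

Verification: With this assignment, all 43 clauses evaluate to true.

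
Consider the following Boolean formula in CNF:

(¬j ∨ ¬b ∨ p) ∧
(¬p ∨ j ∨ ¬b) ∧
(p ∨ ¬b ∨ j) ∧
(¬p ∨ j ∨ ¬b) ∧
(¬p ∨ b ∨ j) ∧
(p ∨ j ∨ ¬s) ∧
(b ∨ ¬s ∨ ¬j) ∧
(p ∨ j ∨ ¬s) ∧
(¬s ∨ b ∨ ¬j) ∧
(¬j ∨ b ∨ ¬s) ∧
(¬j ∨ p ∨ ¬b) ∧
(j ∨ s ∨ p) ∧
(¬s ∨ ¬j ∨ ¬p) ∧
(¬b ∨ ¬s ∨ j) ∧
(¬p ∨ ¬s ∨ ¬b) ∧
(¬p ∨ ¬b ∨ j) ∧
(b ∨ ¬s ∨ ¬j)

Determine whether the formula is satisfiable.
Yes

Yes, the formula is satisfiable.

One satisfying assignment is: s=False, p=False, b=False, j=True

Verification: With this assignment, all 17 clauses evaluate to true.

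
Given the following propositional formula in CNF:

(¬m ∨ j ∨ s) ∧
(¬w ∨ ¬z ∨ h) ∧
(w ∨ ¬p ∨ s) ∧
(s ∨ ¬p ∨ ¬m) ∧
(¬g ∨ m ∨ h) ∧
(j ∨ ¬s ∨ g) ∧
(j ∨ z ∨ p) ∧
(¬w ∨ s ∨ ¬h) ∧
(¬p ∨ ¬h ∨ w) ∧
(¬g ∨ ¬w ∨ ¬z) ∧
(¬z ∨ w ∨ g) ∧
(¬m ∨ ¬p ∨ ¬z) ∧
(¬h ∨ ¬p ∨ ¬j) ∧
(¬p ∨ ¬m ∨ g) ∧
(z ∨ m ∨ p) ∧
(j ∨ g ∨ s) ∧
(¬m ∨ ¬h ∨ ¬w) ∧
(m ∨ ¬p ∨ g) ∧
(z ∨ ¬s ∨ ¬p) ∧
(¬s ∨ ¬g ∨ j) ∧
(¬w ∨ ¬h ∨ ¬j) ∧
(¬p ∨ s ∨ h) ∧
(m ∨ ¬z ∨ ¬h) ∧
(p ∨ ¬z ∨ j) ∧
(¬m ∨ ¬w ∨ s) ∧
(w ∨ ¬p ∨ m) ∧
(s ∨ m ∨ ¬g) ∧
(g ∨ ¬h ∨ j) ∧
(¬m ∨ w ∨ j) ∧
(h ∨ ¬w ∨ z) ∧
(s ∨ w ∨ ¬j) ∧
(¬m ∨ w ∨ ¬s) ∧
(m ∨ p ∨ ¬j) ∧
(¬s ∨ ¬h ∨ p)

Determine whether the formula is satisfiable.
No

No, the formula is not satisfiable.

No assignment of truth values to the variables can make all 34 clauses true simultaneously.

The formula is UNSAT (unsatisfiable).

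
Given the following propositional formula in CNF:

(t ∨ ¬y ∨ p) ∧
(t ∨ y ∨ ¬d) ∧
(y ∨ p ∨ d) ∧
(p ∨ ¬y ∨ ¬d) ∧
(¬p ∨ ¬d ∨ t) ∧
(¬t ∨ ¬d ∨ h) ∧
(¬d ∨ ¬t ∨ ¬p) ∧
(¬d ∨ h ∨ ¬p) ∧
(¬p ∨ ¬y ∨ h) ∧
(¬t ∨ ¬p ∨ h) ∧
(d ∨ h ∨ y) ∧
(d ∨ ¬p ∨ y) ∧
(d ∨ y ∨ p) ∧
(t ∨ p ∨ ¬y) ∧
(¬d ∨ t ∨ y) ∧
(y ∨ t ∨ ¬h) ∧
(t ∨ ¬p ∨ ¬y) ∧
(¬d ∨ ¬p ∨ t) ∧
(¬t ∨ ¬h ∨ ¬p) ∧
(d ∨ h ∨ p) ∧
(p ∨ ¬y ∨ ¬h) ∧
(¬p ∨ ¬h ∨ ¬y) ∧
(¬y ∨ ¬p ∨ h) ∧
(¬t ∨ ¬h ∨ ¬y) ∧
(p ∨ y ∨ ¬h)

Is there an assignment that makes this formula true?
No

No, the formula is not satisfiable.

No assignment of truth values to the variables can make all 25 clauses true simultaneously.

The formula is UNSAT (unsatisfiable).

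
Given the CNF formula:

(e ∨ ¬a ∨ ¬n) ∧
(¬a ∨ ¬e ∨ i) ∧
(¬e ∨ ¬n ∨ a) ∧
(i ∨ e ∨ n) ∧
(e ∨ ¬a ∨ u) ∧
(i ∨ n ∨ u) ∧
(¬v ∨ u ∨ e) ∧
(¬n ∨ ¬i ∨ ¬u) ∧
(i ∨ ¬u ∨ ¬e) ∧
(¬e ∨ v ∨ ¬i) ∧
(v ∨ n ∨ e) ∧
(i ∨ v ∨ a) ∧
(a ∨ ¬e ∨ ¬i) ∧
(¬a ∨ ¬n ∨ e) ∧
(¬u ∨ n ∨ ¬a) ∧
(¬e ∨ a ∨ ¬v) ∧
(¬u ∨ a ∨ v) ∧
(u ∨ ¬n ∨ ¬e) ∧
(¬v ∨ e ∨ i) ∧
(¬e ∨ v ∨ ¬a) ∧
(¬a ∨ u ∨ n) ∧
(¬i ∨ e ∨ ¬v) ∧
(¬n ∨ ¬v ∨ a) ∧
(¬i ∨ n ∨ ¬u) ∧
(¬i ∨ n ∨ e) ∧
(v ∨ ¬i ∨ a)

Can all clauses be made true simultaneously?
No

No, the formula is not satisfiable.

No assignment of truth values to the variables can make all 26 clauses true simultaneously.

The formula is UNSAT (unsatisfiable).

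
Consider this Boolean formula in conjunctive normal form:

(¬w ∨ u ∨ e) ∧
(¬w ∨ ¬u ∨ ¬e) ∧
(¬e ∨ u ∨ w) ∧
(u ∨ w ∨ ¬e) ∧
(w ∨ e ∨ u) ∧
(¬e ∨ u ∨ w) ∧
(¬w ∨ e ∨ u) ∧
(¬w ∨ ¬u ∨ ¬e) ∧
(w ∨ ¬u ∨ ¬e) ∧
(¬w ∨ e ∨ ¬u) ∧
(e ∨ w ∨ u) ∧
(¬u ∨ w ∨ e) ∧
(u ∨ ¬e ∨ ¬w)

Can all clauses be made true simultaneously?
No

No, the formula is not satisfiable.

No assignment of truth values to the variables can make all 13 clauses true simultaneously.

The formula is UNSAT (unsatisfiable).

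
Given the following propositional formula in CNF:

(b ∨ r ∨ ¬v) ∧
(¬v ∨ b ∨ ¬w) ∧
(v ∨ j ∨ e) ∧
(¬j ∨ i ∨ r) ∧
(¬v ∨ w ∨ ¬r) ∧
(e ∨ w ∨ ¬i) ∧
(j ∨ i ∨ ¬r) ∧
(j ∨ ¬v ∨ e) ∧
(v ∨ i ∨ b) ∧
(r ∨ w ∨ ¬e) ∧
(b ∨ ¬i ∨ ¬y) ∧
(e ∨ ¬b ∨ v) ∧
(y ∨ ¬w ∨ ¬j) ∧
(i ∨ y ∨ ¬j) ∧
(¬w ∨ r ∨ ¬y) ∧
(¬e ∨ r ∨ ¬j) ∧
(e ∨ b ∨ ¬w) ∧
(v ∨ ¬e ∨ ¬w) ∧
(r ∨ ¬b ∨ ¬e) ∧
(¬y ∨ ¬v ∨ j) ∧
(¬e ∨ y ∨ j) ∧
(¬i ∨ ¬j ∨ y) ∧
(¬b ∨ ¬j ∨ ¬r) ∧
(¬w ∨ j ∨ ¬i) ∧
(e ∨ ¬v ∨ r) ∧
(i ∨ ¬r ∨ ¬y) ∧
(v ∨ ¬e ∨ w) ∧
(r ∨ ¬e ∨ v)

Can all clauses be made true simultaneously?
No

No, the formula is not satisfiable.

No assignment of truth values to the variables can make all 28 clauses true simultaneously.

The formula is UNSAT (unsatisfiable).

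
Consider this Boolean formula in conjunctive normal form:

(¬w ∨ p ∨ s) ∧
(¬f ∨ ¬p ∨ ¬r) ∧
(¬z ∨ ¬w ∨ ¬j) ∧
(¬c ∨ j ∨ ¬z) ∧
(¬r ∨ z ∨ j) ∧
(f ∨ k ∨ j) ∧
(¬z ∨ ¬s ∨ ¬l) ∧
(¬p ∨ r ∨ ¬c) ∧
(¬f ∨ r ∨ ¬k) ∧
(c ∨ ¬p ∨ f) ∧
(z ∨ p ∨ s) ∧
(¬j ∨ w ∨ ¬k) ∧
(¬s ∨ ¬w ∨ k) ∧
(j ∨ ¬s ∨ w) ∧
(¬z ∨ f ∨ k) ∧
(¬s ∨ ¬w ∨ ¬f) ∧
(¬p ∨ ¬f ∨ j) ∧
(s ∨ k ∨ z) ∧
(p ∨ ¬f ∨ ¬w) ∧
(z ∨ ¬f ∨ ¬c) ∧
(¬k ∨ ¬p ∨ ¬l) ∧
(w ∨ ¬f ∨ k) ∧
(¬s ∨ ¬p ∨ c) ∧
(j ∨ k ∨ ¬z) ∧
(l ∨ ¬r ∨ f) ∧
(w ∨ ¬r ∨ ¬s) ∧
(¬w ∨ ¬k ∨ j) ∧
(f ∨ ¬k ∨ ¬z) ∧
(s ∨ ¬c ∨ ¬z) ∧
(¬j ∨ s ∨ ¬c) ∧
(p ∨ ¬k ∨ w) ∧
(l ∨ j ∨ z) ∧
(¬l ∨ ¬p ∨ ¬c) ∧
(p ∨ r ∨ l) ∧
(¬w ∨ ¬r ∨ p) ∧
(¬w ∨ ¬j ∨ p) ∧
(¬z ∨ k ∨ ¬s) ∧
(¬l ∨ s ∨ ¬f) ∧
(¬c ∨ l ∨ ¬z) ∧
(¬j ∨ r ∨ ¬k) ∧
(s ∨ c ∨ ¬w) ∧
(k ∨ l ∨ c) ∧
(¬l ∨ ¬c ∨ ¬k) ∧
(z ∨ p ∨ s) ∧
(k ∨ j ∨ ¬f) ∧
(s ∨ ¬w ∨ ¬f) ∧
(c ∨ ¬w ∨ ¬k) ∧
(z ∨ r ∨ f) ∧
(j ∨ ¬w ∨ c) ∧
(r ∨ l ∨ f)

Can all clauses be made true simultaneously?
No

No, the formula is not satisfiable.

No assignment of truth values to the variables can make all 50 clauses true simultaneously.

The formula is UNSAT (unsatisfiable).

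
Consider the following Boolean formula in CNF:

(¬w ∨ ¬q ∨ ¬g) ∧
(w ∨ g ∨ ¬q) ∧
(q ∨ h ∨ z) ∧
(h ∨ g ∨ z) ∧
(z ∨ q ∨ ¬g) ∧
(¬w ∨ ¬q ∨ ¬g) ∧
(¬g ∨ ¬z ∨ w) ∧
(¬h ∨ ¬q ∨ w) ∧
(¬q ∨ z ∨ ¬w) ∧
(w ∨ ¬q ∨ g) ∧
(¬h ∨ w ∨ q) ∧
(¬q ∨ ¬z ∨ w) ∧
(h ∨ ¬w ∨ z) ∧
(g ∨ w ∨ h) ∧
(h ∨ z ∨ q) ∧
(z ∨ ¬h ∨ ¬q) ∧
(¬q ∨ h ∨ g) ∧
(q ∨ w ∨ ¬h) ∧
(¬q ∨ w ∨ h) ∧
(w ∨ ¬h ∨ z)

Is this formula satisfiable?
Yes

Yes, the formula is satisfiable.

One satisfying assignment is: h=True, q=False, w=True, z=False, g=False

Verification: With this assignment, all 20 clauses evaluate to true.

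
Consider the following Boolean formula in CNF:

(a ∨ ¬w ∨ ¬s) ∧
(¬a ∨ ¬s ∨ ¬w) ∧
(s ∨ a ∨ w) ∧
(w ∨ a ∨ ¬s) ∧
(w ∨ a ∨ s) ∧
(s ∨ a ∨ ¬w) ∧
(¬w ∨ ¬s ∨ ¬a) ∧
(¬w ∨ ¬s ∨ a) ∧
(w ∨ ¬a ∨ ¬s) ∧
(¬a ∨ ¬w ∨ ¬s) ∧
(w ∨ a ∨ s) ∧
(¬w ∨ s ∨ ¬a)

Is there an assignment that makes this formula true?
Yes

Yes, the formula is satisfiable.

One satisfying assignment is: a=True, w=False, s=False

Verification: With this assignment, all 12 clauses evaluate to true.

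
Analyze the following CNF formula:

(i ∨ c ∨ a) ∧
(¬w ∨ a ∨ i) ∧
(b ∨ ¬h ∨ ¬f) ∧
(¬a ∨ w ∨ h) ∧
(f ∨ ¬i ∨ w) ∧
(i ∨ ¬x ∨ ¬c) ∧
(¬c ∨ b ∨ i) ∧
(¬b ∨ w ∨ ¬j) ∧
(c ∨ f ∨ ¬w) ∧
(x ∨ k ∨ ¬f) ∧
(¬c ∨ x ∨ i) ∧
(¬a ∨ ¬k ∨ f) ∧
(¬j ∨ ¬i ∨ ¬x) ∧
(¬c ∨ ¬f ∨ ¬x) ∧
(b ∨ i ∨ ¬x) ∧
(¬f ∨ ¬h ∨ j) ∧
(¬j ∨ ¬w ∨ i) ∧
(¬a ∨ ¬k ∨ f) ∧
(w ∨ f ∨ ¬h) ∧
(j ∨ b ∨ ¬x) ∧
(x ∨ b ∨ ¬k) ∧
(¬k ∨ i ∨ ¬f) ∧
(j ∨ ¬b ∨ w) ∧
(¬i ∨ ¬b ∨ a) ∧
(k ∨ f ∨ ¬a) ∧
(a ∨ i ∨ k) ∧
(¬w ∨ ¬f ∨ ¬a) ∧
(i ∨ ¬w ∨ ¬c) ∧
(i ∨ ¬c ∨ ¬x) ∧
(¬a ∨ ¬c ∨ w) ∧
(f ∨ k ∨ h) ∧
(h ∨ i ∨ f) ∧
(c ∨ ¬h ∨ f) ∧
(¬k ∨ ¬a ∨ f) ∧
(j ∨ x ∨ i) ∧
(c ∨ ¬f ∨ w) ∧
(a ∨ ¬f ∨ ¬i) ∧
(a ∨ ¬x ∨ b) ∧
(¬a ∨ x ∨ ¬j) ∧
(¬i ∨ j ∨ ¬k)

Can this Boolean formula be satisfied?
Yes

Yes, the formula is satisfiable.

One satisfying assignment is: j=False, h=True, c=True, k=False, i=True, b=False, a=False, w=True, f=False, x=False

Verification: With this assignment, all 40 clauses evaluate to true.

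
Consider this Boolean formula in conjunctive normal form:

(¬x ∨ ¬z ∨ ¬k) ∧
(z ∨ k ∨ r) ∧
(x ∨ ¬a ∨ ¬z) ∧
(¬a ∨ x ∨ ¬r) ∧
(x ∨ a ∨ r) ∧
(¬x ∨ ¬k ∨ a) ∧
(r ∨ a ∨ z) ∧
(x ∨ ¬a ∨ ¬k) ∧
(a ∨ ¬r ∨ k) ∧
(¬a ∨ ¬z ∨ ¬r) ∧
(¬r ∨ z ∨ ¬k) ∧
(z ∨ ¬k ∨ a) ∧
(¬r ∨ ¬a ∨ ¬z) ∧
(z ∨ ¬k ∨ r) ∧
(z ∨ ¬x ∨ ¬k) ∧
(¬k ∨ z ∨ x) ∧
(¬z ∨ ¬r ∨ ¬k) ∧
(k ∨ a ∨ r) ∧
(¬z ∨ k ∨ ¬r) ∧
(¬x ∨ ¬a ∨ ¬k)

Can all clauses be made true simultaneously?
Yes

Yes, the formula is satisfiable.

One satisfying assignment is: z=False, a=True, k=False, x=True, r=True

Verification: With this assignment, all 20 clauses evaluate to true.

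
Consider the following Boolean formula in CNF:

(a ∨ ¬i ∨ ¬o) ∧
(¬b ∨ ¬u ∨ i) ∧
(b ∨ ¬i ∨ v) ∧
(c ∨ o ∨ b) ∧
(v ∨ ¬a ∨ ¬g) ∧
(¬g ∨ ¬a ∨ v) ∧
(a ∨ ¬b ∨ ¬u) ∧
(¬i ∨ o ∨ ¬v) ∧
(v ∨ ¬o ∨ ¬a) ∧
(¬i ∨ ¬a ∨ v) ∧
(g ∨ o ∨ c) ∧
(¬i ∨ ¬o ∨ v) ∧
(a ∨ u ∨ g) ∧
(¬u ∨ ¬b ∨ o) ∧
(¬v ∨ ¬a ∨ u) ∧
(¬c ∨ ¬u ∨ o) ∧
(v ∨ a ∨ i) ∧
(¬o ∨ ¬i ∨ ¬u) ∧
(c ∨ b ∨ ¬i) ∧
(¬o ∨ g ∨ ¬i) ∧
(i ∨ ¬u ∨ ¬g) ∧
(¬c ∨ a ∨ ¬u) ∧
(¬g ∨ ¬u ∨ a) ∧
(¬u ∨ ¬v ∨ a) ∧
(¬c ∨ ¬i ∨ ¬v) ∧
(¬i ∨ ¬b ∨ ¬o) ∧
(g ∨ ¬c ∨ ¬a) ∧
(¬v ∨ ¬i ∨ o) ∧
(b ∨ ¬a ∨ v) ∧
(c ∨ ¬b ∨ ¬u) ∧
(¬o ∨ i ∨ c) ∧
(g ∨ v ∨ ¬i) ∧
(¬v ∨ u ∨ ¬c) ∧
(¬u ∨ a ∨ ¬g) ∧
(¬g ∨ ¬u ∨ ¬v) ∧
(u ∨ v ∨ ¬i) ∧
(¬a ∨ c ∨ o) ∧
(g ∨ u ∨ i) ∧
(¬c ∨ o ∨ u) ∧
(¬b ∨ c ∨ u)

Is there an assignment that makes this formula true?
No

No, the formula is not satisfiable.

No assignment of truth values to the variables can make all 40 clauses true simultaneously.

The formula is UNSAT (unsatisfiable).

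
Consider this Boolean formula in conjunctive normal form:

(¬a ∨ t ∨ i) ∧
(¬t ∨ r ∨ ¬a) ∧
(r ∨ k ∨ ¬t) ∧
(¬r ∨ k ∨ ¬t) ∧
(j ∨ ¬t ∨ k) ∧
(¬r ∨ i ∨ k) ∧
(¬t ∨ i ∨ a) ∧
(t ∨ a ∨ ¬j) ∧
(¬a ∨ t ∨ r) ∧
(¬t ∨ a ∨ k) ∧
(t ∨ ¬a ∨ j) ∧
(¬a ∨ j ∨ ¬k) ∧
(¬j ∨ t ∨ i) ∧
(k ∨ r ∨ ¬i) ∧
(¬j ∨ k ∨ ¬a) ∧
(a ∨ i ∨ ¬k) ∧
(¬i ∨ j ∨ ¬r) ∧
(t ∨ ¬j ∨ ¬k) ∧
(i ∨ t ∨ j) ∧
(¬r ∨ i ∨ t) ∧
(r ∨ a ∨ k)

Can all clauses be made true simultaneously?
Yes

Yes, the formula is satisfiable.

One satisfying assignment is: r=False, a=False, t=True, k=True, j=False, i=True

Verification: With this assignment, all 21 clauses evaluate to true.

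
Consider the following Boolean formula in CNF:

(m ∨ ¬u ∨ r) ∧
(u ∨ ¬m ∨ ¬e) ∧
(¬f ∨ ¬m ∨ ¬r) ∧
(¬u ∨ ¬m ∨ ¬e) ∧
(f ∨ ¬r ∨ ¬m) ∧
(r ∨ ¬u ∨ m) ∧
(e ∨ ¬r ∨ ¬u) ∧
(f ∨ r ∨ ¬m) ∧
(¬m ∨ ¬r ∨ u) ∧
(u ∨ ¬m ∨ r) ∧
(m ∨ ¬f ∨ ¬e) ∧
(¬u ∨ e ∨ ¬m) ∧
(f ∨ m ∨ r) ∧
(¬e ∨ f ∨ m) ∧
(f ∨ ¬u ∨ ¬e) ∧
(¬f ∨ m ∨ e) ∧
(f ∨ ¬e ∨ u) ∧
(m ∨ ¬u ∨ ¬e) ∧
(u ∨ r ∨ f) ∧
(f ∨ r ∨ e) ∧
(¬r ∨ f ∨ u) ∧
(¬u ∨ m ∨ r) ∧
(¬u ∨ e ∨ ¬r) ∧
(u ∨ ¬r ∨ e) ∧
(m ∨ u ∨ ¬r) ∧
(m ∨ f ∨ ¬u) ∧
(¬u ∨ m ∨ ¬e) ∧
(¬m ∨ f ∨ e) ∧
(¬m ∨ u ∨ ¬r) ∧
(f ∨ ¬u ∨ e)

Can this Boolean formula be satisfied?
No

No, the formula is not satisfiable.

No assignment of truth values to the variables can make all 30 clauses true simultaneously.

The formula is UNSAT (unsatisfiable).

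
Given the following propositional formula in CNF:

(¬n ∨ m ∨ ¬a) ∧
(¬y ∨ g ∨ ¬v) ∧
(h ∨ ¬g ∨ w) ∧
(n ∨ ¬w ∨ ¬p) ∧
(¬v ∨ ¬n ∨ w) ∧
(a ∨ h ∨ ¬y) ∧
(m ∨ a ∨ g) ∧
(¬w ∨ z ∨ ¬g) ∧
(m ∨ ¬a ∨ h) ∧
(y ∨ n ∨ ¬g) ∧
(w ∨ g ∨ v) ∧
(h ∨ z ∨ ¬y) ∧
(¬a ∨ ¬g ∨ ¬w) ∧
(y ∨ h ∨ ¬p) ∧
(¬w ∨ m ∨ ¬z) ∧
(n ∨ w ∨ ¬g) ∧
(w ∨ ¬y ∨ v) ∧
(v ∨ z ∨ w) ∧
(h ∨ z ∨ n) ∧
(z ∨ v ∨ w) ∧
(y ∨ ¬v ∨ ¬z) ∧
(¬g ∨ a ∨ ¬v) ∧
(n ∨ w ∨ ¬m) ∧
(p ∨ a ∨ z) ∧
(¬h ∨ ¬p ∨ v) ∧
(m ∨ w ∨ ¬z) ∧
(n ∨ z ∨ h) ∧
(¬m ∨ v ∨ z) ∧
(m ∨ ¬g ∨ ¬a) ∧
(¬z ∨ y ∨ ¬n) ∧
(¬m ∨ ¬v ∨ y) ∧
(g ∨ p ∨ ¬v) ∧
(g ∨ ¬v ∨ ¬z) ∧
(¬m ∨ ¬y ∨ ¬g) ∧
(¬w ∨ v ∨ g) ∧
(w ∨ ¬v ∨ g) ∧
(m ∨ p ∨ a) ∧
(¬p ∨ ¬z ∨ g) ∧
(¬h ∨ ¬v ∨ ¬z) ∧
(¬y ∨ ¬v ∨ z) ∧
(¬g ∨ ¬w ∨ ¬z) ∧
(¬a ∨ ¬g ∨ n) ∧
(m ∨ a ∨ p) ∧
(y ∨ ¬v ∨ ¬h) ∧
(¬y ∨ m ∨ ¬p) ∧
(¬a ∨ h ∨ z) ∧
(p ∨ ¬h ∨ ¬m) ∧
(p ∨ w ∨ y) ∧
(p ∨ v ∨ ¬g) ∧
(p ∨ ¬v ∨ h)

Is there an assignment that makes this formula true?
No

No, the formula is not satisfiable.

No assignment of truth values to the variables can make all 50 clauses true simultaneously.

The formula is UNSAT (unsatisfiable).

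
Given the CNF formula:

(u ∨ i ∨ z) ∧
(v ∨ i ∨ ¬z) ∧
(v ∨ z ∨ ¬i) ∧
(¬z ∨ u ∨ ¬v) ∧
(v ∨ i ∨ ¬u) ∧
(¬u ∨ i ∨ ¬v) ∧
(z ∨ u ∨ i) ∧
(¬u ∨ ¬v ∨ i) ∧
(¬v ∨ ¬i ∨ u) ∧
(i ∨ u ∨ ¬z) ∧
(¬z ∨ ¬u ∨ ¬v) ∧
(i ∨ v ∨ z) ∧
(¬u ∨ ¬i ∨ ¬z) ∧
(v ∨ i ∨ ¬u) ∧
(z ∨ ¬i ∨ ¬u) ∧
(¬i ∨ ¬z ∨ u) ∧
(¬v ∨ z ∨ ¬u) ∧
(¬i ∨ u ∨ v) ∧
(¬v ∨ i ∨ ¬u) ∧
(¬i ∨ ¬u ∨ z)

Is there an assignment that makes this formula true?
No

No, the formula is not satisfiable.

No assignment of truth values to the variables can make all 20 clauses true simultaneously.

The formula is UNSAT (unsatisfiable).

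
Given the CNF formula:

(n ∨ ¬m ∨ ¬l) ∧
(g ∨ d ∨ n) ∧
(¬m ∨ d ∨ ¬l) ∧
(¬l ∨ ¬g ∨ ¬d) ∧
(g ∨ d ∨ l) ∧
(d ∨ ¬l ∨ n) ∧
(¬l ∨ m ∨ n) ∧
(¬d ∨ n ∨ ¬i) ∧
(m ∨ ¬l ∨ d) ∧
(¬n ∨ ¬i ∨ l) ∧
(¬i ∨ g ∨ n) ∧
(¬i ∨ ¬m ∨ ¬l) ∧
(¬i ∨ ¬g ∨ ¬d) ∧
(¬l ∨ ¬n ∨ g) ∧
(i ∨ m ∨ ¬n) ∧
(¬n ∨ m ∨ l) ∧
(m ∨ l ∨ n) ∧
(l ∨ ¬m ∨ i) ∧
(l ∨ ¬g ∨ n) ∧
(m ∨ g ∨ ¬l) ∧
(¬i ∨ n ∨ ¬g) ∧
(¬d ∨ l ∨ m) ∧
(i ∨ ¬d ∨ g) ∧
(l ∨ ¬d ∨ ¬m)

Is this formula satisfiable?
No

No, the formula is not satisfiable.

No assignment of truth values to the variables can make all 24 clauses true simultaneously.

The formula is UNSAT (unsatisfiable).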